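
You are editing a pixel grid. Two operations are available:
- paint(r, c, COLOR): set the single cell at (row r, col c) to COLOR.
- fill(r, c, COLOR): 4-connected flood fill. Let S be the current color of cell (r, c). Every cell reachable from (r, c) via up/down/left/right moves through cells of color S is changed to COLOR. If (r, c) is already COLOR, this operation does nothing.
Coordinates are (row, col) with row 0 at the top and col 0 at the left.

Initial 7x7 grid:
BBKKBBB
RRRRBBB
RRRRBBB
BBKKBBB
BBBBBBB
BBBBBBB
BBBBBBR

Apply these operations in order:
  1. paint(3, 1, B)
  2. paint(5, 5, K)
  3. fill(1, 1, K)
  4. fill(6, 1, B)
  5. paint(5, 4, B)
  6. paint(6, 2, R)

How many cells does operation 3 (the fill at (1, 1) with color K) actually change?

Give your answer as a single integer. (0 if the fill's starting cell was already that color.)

Answer: 8

Derivation:
After op 1 paint(3,1,B):
BBKKBBB
RRRRBBB
RRRRBBB
BBKKBBB
BBBBBBB
BBBBBBB
BBBBBBR
After op 2 paint(5,5,K):
BBKKBBB
RRRRBBB
RRRRBBB
BBKKBBB
BBBBBBB
BBBBBKB
BBBBBBR
After op 3 fill(1,1,K) [8 cells changed]:
BBKKBBB
KKKKBBB
KKKKBBB
BBKKBBB
BBBBBBB
BBBBBKB
BBBBBBR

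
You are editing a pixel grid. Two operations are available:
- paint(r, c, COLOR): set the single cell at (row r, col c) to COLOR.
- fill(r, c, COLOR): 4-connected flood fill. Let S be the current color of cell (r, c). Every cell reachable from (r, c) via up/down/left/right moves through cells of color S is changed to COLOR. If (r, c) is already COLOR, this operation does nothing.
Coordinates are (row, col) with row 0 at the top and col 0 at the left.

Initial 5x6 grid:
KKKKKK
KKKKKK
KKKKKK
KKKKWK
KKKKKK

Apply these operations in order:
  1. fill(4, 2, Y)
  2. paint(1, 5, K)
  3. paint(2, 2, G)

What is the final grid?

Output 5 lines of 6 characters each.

After op 1 fill(4,2,Y) [29 cells changed]:
YYYYYY
YYYYYY
YYYYYY
YYYYWY
YYYYYY
After op 2 paint(1,5,K):
YYYYYY
YYYYYK
YYYYYY
YYYYWY
YYYYYY
After op 3 paint(2,2,G):
YYYYYY
YYYYYK
YYGYYY
YYYYWY
YYYYYY

Answer: YYYYYY
YYYYYK
YYGYYY
YYYYWY
YYYYYY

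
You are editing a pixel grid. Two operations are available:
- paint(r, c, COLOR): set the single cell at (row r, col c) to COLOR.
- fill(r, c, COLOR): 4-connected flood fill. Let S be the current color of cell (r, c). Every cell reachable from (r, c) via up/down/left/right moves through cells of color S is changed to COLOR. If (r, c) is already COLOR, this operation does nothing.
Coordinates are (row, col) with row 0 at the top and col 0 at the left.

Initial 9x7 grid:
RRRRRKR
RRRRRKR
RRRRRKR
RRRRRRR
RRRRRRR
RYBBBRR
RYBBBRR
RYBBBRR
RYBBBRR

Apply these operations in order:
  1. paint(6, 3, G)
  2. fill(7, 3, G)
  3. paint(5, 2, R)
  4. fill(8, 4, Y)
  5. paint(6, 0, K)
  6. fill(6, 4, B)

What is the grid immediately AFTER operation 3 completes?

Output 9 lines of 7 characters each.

After op 1 paint(6,3,G):
RRRRRKR
RRRRRKR
RRRRRKR
RRRRRRR
RRRRRRR
RYBBBRR
RYBGBRR
RYBBBRR
RYBBBRR
After op 2 fill(7,3,G) [11 cells changed]:
RRRRRKR
RRRRRKR
RRRRRKR
RRRRRRR
RRRRRRR
RYGGGRR
RYGGGRR
RYGGGRR
RYGGGRR
After op 3 paint(5,2,R):
RRRRRKR
RRRRRKR
RRRRRKR
RRRRRRR
RRRRRRR
RYRGGRR
RYGGGRR
RYGGGRR
RYGGGRR

Answer: RRRRRKR
RRRRRKR
RRRRRKR
RRRRRRR
RRRRRRR
RYRGGRR
RYGGGRR
RYGGGRR
RYGGGRR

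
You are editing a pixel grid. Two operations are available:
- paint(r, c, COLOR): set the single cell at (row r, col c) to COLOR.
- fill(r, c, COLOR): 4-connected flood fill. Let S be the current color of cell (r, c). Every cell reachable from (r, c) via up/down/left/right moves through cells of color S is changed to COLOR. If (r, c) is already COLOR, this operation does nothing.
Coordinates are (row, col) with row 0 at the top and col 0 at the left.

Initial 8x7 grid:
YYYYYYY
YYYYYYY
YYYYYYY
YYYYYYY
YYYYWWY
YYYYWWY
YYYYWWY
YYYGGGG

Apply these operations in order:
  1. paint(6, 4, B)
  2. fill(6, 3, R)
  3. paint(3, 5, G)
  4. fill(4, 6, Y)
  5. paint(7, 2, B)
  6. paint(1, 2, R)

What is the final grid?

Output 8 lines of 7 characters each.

Answer: YYYYYYY
YYRYYYY
YYYYYYY
YYYYYGY
YYYYWWY
YYYYWWY
YYYYBWY
YYBGGGG

Derivation:
After op 1 paint(6,4,B):
YYYYYYY
YYYYYYY
YYYYYYY
YYYYYYY
YYYYWWY
YYYYWWY
YYYYBWY
YYYGGGG
After op 2 fill(6,3,R) [46 cells changed]:
RRRRRRR
RRRRRRR
RRRRRRR
RRRRRRR
RRRRWWR
RRRRWWR
RRRRBWR
RRRGGGG
After op 3 paint(3,5,G):
RRRRRRR
RRRRRRR
RRRRRRR
RRRRRGR
RRRRWWR
RRRRWWR
RRRRBWR
RRRGGGG
After op 4 fill(4,6,Y) [45 cells changed]:
YYYYYYY
YYYYYYY
YYYYYYY
YYYYYGY
YYYYWWY
YYYYWWY
YYYYBWY
YYYGGGG
After op 5 paint(7,2,B):
YYYYYYY
YYYYYYY
YYYYYYY
YYYYYGY
YYYYWWY
YYYYWWY
YYYYBWY
YYBGGGG
After op 6 paint(1,2,R):
YYYYYYY
YYRYYYY
YYYYYYY
YYYYYGY
YYYYWWY
YYYYWWY
YYYYBWY
YYBGGGG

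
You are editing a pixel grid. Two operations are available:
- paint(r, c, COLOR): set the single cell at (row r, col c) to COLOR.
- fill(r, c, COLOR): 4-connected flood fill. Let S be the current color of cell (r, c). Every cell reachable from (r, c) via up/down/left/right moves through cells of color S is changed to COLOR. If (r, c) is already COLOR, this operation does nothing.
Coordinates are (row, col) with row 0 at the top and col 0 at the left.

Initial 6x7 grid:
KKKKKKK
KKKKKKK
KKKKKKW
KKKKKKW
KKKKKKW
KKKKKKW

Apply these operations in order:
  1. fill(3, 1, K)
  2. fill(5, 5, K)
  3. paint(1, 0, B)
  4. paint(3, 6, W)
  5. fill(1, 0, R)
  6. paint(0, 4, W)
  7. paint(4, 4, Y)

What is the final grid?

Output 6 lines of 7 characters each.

Answer: KKKKWKK
RKKKKKK
KKKKKKW
KKKKKKW
KKKKYKW
KKKKKKW

Derivation:
After op 1 fill(3,1,K) [0 cells changed]:
KKKKKKK
KKKKKKK
KKKKKKW
KKKKKKW
KKKKKKW
KKKKKKW
After op 2 fill(5,5,K) [0 cells changed]:
KKKKKKK
KKKKKKK
KKKKKKW
KKKKKKW
KKKKKKW
KKKKKKW
After op 3 paint(1,0,B):
KKKKKKK
BKKKKKK
KKKKKKW
KKKKKKW
KKKKKKW
KKKKKKW
After op 4 paint(3,6,W):
KKKKKKK
BKKKKKK
KKKKKKW
KKKKKKW
KKKKKKW
KKKKKKW
After op 5 fill(1,0,R) [1 cells changed]:
KKKKKKK
RKKKKKK
KKKKKKW
KKKKKKW
KKKKKKW
KKKKKKW
After op 6 paint(0,4,W):
KKKKWKK
RKKKKKK
KKKKKKW
KKKKKKW
KKKKKKW
KKKKKKW
After op 7 paint(4,4,Y):
KKKKWKK
RKKKKKK
KKKKKKW
KKKKKKW
KKKKYKW
KKKKKKW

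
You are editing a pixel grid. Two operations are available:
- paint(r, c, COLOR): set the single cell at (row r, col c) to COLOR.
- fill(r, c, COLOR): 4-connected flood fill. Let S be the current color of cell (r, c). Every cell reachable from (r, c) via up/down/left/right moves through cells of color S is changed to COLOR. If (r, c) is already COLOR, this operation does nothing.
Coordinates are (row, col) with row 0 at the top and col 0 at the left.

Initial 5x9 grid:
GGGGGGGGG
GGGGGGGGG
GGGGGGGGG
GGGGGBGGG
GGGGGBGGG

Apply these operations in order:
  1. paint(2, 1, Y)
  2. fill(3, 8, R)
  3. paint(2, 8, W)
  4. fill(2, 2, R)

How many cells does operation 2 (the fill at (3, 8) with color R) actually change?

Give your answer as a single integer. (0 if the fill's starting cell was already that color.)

After op 1 paint(2,1,Y):
GGGGGGGGG
GGGGGGGGG
GYGGGGGGG
GGGGGBGGG
GGGGGBGGG
After op 2 fill(3,8,R) [42 cells changed]:
RRRRRRRRR
RRRRRRRRR
RYRRRRRRR
RRRRRBRRR
RRRRRBRRR

Answer: 42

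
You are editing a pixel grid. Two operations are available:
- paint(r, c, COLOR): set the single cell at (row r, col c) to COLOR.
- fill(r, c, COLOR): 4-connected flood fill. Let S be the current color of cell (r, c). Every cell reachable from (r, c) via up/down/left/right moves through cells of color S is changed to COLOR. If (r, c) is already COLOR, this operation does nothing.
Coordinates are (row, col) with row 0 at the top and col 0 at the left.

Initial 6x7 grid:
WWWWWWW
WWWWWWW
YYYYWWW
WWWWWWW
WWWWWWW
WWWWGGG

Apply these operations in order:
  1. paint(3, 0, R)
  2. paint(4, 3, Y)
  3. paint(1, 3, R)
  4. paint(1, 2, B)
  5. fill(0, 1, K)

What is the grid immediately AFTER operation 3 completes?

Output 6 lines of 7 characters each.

Answer: WWWWWWW
WWWRWWW
YYYYWWW
RWWWWWW
WWWYWWW
WWWWGGG

Derivation:
After op 1 paint(3,0,R):
WWWWWWW
WWWWWWW
YYYYWWW
RWWWWWW
WWWWWWW
WWWWGGG
After op 2 paint(4,3,Y):
WWWWWWW
WWWWWWW
YYYYWWW
RWWWWWW
WWWYWWW
WWWWGGG
After op 3 paint(1,3,R):
WWWWWWW
WWWRWWW
YYYYWWW
RWWWWWW
WWWYWWW
WWWWGGG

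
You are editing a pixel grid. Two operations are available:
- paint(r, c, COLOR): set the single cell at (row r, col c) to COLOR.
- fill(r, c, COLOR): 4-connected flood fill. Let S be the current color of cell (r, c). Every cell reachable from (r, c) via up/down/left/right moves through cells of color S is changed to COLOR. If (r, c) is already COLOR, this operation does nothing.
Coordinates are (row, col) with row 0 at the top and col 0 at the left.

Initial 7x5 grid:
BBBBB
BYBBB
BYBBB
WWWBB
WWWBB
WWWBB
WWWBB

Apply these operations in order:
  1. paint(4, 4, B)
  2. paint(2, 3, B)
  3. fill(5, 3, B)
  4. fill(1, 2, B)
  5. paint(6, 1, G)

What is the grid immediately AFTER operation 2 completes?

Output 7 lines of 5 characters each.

After op 1 paint(4,4,B):
BBBBB
BYBBB
BYBBB
WWWBB
WWWBB
WWWBB
WWWBB
After op 2 paint(2,3,B):
BBBBB
BYBBB
BYBBB
WWWBB
WWWBB
WWWBB
WWWBB

Answer: BBBBB
BYBBB
BYBBB
WWWBB
WWWBB
WWWBB
WWWBB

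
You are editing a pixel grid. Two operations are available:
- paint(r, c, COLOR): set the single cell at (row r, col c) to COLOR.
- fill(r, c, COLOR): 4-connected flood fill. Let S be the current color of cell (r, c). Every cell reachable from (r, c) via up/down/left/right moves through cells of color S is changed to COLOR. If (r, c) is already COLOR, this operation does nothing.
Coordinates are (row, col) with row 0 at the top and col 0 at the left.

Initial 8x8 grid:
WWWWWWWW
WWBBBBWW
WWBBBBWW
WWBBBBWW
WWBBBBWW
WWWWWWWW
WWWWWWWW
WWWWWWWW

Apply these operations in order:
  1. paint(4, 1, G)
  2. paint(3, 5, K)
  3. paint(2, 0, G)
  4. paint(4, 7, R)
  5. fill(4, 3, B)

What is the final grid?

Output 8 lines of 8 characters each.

Answer: WWWWWWWW
WWBBBBWW
GWBBBBWW
WWBBBKWW
WGBBBBWR
WWWWWWWW
WWWWWWWW
WWWWWWWW

Derivation:
After op 1 paint(4,1,G):
WWWWWWWW
WWBBBBWW
WWBBBBWW
WWBBBBWW
WGBBBBWW
WWWWWWWW
WWWWWWWW
WWWWWWWW
After op 2 paint(3,5,K):
WWWWWWWW
WWBBBBWW
WWBBBBWW
WWBBBKWW
WGBBBBWW
WWWWWWWW
WWWWWWWW
WWWWWWWW
After op 3 paint(2,0,G):
WWWWWWWW
WWBBBBWW
GWBBBBWW
WWBBBKWW
WGBBBBWW
WWWWWWWW
WWWWWWWW
WWWWWWWW
After op 4 paint(4,7,R):
WWWWWWWW
WWBBBBWW
GWBBBBWW
WWBBBKWW
WGBBBBWR
WWWWWWWW
WWWWWWWW
WWWWWWWW
After op 5 fill(4,3,B) [0 cells changed]:
WWWWWWWW
WWBBBBWW
GWBBBBWW
WWBBBKWW
WGBBBBWR
WWWWWWWW
WWWWWWWW
WWWWWWWW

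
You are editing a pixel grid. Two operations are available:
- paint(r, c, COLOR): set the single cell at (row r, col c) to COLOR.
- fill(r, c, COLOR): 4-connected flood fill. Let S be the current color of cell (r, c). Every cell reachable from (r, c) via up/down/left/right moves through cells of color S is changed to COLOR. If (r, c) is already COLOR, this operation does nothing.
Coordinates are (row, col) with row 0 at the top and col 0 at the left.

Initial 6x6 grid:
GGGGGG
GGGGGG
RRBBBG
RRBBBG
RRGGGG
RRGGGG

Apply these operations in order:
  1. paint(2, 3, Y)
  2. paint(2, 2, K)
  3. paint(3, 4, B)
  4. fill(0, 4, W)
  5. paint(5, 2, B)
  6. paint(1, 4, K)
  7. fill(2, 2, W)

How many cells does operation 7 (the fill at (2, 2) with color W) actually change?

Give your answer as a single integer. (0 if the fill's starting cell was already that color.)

After op 1 paint(2,3,Y):
GGGGGG
GGGGGG
RRBYBG
RRBBBG
RRGGGG
RRGGGG
After op 2 paint(2,2,K):
GGGGGG
GGGGGG
RRKYBG
RRBBBG
RRGGGG
RRGGGG
After op 3 paint(3,4,B):
GGGGGG
GGGGGG
RRKYBG
RRBBBG
RRGGGG
RRGGGG
After op 4 fill(0,4,W) [22 cells changed]:
WWWWWW
WWWWWW
RRKYBW
RRBBBW
RRWWWW
RRWWWW
After op 5 paint(5,2,B):
WWWWWW
WWWWWW
RRKYBW
RRBBBW
RRWWWW
RRBWWW
After op 6 paint(1,4,K):
WWWWWW
WWWWKW
RRKYBW
RRBBBW
RRWWWW
RRBWWW
After op 7 fill(2,2,W) [1 cells changed]:
WWWWWW
WWWWKW
RRWYBW
RRBBBW
RRWWWW
RRBWWW

Answer: 1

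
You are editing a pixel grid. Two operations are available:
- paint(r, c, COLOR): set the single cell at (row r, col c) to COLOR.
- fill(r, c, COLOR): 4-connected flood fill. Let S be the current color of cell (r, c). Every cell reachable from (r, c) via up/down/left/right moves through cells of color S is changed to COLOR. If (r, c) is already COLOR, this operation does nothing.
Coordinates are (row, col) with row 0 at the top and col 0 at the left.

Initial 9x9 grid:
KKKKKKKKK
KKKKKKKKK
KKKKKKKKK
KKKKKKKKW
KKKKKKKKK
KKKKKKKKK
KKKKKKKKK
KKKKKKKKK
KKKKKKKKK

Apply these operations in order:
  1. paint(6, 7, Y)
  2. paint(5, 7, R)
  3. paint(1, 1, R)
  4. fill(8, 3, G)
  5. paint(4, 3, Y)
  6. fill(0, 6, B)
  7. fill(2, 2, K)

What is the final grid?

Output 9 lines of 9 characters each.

After op 1 paint(6,7,Y):
KKKKKKKKK
KKKKKKKKK
KKKKKKKKK
KKKKKKKKW
KKKKKKKKK
KKKKKKKKK
KKKKKKKYK
KKKKKKKKK
KKKKKKKKK
After op 2 paint(5,7,R):
KKKKKKKKK
KKKKKKKKK
KKKKKKKKK
KKKKKKKKW
KKKKKKKKK
KKKKKKKRK
KKKKKKKYK
KKKKKKKKK
KKKKKKKKK
After op 3 paint(1,1,R):
KKKKKKKKK
KRKKKKKKK
KKKKKKKKK
KKKKKKKKW
KKKKKKKKK
KKKKKKKRK
KKKKKKKYK
KKKKKKKKK
KKKKKKKKK
After op 4 fill(8,3,G) [77 cells changed]:
GGGGGGGGG
GRGGGGGGG
GGGGGGGGG
GGGGGGGGW
GGGGGGGGG
GGGGGGGRG
GGGGGGGYG
GGGGGGGGG
GGGGGGGGG
After op 5 paint(4,3,Y):
GGGGGGGGG
GRGGGGGGG
GGGGGGGGG
GGGGGGGGW
GGGYGGGGG
GGGGGGGRG
GGGGGGGYG
GGGGGGGGG
GGGGGGGGG
After op 6 fill(0,6,B) [76 cells changed]:
BBBBBBBBB
BRBBBBBBB
BBBBBBBBB
BBBBBBBBW
BBBYBBBBB
BBBBBBBRB
BBBBBBBYB
BBBBBBBBB
BBBBBBBBB
After op 7 fill(2,2,K) [76 cells changed]:
KKKKKKKKK
KRKKKKKKK
KKKKKKKKK
KKKKKKKKW
KKKYKKKKK
KKKKKKKRK
KKKKKKKYK
KKKKKKKKK
KKKKKKKKK

Answer: KKKKKKKKK
KRKKKKKKK
KKKKKKKKK
KKKKKKKKW
KKKYKKKKK
KKKKKKKRK
KKKKKKKYK
KKKKKKKKK
KKKKKKKKK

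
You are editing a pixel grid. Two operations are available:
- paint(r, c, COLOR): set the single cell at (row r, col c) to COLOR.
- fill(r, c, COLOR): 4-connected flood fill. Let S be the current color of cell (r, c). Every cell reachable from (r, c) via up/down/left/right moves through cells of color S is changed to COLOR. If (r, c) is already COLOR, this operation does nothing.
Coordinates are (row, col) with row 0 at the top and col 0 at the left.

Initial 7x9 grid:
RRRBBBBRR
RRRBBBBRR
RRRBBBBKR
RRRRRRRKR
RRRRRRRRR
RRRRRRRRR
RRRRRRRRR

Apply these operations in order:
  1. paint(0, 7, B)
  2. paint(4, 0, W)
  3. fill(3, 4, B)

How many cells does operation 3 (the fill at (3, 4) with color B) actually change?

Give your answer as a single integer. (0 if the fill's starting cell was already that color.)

After op 1 paint(0,7,B):
RRRBBBBBR
RRRBBBBRR
RRRBBBBKR
RRRRRRRKR
RRRRRRRRR
RRRRRRRRR
RRRRRRRRR
After op 2 paint(4,0,W):
RRRBBBBBR
RRRBBBBRR
RRRBBBBKR
RRRRRRRKR
WRRRRRRRR
RRRRRRRRR
RRRRRRRRR
After op 3 fill(3,4,B) [47 cells changed]:
BBBBBBBBB
BBBBBBBBB
BBBBBBBKB
BBBBBBBKB
WBBBBBBBB
BBBBBBBBB
BBBBBBBBB

Answer: 47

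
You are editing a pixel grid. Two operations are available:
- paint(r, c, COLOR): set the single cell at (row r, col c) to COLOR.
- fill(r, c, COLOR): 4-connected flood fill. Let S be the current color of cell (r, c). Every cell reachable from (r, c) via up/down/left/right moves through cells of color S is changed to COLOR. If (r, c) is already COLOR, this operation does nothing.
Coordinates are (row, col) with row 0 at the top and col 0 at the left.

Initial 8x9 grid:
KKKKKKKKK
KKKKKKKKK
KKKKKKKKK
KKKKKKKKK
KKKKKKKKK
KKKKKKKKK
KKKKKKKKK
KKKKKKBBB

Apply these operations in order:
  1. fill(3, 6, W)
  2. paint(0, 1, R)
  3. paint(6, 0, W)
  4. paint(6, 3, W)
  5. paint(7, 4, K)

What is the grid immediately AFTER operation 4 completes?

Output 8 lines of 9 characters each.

Answer: WRWWWWWWW
WWWWWWWWW
WWWWWWWWW
WWWWWWWWW
WWWWWWWWW
WWWWWWWWW
WWWWWWWWW
WWWWWWBBB

Derivation:
After op 1 fill(3,6,W) [69 cells changed]:
WWWWWWWWW
WWWWWWWWW
WWWWWWWWW
WWWWWWWWW
WWWWWWWWW
WWWWWWWWW
WWWWWWWWW
WWWWWWBBB
After op 2 paint(0,1,R):
WRWWWWWWW
WWWWWWWWW
WWWWWWWWW
WWWWWWWWW
WWWWWWWWW
WWWWWWWWW
WWWWWWWWW
WWWWWWBBB
After op 3 paint(6,0,W):
WRWWWWWWW
WWWWWWWWW
WWWWWWWWW
WWWWWWWWW
WWWWWWWWW
WWWWWWWWW
WWWWWWWWW
WWWWWWBBB
After op 4 paint(6,3,W):
WRWWWWWWW
WWWWWWWWW
WWWWWWWWW
WWWWWWWWW
WWWWWWWWW
WWWWWWWWW
WWWWWWWWW
WWWWWWBBB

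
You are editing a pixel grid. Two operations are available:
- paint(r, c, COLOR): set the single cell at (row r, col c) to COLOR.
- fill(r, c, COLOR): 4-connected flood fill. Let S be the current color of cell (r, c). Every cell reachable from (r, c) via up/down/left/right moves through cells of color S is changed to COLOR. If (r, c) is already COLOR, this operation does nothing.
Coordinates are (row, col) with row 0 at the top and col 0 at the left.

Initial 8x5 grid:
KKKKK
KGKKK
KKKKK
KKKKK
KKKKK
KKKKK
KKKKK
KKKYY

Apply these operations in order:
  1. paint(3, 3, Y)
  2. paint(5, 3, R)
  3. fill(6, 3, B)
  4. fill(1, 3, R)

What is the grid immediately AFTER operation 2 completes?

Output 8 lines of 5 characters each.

After op 1 paint(3,3,Y):
KKKKK
KGKKK
KKKKK
KKKYK
KKKKK
KKKKK
KKKKK
KKKYY
After op 2 paint(5,3,R):
KKKKK
KGKKK
KKKKK
KKKYK
KKKKK
KKKRK
KKKKK
KKKYY

Answer: KKKKK
KGKKK
KKKKK
KKKYK
KKKKK
KKKRK
KKKKK
KKKYY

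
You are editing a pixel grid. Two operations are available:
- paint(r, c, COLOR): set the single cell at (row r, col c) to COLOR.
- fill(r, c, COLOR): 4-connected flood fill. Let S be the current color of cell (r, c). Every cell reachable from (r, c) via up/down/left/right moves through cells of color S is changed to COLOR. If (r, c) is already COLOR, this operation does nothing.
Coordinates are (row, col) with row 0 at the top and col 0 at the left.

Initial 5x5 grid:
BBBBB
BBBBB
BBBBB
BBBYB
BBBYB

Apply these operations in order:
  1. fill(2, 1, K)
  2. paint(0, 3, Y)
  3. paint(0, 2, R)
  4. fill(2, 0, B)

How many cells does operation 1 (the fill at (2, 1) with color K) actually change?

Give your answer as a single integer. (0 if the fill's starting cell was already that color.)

After op 1 fill(2,1,K) [23 cells changed]:
KKKKK
KKKKK
KKKKK
KKKYK
KKKYK

Answer: 23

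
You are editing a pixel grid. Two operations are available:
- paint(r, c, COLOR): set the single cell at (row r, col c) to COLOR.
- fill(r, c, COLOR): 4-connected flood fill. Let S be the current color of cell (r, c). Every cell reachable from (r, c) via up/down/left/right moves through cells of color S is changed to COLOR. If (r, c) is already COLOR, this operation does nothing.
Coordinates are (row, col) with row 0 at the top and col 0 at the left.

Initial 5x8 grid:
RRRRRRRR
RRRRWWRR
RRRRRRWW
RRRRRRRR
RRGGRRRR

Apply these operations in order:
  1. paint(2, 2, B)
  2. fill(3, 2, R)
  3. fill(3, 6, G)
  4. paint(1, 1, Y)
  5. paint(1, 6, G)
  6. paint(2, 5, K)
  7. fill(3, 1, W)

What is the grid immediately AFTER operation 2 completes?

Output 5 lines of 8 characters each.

After op 1 paint(2,2,B):
RRRRRRRR
RRRRWWRR
RRBRRRWW
RRRRRRRR
RRGGRRRR
After op 2 fill(3,2,R) [0 cells changed]:
RRRRRRRR
RRRRWWRR
RRBRRRWW
RRRRRRRR
RRGGRRRR

Answer: RRRRRRRR
RRRRWWRR
RRBRRRWW
RRRRRRRR
RRGGRRRR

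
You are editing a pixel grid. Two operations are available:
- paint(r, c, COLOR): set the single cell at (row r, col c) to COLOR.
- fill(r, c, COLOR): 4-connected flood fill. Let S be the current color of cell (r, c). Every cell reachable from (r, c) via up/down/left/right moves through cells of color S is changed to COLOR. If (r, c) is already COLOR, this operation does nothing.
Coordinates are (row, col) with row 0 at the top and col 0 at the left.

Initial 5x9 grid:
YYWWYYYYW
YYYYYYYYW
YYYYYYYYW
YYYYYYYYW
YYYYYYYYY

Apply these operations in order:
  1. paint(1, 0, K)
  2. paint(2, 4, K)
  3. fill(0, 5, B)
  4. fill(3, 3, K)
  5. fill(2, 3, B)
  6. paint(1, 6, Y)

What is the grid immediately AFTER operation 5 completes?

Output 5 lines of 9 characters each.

After op 1 paint(1,0,K):
YYWWYYYYW
KYYYYYYYW
YYYYYYYYW
YYYYYYYYW
YYYYYYYYY
After op 2 paint(2,4,K):
YYWWYYYYW
KYYYYYYYW
YYYYKYYYW
YYYYYYYYW
YYYYYYYYY
After op 3 fill(0,5,B) [37 cells changed]:
BBWWBBBBW
KBBBBBBBW
BBBBKBBBW
BBBBBBBBW
BBBBBBBBB
After op 4 fill(3,3,K) [37 cells changed]:
KKWWKKKKW
KKKKKKKKW
KKKKKKKKW
KKKKKKKKW
KKKKKKKKK
After op 5 fill(2,3,B) [39 cells changed]:
BBWWBBBBW
BBBBBBBBW
BBBBBBBBW
BBBBBBBBW
BBBBBBBBB

Answer: BBWWBBBBW
BBBBBBBBW
BBBBBBBBW
BBBBBBBBW
BBBBBBBBB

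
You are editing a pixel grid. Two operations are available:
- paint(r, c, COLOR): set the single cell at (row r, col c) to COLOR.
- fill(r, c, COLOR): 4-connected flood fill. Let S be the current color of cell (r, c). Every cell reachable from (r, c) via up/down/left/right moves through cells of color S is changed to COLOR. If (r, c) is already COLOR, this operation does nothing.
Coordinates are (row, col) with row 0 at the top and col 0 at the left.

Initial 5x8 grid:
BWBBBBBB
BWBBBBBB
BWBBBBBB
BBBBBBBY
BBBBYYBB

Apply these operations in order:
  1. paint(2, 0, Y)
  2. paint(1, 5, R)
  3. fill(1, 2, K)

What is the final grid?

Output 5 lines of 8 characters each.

After op 1 paint(2,0,Y):
BWBBBBBB
BWBBBBBB
YWBBBBBB
BBBBBBBY
BBBBYYBB
After op 2 paint(1,5,R):
BWBBBBBB
BWBBBRBB
YWBBBBBB
BBBBBBBY
BBBBYYBB
After op 3 fill(1,2,K) [30 cells changed]:
BWKKKKKK
BWKKKRKK
YWKKKKKK
KKKKKKKY
KKKKYYKK

Answer: BWKKKKKK
BWKKKRKK
YWKKKKKK
KKKKKKKY
KKKKYYKK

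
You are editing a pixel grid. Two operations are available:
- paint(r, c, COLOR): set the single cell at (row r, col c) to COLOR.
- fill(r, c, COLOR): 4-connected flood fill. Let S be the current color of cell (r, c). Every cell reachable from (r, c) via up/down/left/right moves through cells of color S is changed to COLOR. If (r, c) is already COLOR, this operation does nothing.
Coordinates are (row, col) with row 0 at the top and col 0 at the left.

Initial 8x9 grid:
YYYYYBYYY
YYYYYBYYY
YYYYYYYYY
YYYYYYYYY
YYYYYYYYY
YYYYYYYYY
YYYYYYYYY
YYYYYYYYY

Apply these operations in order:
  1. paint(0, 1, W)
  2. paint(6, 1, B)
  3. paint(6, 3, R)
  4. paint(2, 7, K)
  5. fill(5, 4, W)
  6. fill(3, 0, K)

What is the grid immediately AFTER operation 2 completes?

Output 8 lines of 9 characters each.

After op 1 paint(0,1,W):
YWYYYBYYY
YYYYYBYYY
YYYYYYYYY
YYYYYYYYY
YYYYYYYYY
YYYYYYYYY
YYYYYYYYY
YYYYYYYYY
After op 2 paint(6,1,B):
YWYYYBYYY
YYYYYBYYY
YYYYYYYYY
YYYYYYYYY
YYYYYYYYY
YYYYYYYYY
YBYYYYYYY
YYYYYYYYY

Answer: YWYYYBYYY
YYYYYBYYY
YYYYYYYYY
YYYYYYYYY
YYYYYYYYY
YYYYYYYYY
YBYYYYYYY
YYYYYYYYY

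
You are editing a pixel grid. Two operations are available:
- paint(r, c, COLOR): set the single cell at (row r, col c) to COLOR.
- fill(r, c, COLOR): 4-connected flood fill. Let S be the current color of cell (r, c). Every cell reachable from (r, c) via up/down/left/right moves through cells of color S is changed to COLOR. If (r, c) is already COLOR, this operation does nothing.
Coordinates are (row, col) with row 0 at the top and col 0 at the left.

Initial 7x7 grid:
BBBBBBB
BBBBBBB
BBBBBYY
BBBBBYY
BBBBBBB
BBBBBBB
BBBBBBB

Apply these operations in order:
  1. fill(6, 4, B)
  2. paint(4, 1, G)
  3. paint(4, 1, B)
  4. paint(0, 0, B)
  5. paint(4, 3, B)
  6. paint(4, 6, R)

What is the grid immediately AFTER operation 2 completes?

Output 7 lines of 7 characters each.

Answer: BBBBBBB
BBBBBBB
BBBBBYY
BBBBBYY
BGBBBBB
BBBBBBB
BBBBBBB

Derivation:
After op 1 fill(6,4,B) [0 cells changed]:
BBBBBBB
BBBBBBB
BBBBBYY
BBBBBYY
BBBBBBB
BBBBBBB
BBBBBBB
After op 2 paint(4,1,G):
BBBBBBB
BBBBBBB
BBBBBYY
BBBBBYY
BGBBBBB
BBBBBBB
BBBBBBB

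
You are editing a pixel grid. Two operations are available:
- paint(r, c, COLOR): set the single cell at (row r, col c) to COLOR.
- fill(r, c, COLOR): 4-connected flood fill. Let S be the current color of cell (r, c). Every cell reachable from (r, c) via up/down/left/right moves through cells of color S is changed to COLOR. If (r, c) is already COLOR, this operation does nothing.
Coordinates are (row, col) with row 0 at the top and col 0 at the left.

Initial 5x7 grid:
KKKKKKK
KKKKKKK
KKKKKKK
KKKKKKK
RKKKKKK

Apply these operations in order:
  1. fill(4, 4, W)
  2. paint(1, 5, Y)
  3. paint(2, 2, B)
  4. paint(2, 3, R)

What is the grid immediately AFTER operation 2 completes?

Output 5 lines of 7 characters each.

After op 1 fill(4,4,W) [34 cells changed]:
WWWWWWW
WWWWWWW
WWWWWWW
WWWWWWW
RWWWWWW
After op 2 paint(1,5,Y):
WWWWWWW
WWWWWYW
WWWWWWW
WWWWWWW
RWWWWWW

Answer: WWWWWWW
WWWWWYW
WWWWWWW
WWWWWWW
RWWWWWW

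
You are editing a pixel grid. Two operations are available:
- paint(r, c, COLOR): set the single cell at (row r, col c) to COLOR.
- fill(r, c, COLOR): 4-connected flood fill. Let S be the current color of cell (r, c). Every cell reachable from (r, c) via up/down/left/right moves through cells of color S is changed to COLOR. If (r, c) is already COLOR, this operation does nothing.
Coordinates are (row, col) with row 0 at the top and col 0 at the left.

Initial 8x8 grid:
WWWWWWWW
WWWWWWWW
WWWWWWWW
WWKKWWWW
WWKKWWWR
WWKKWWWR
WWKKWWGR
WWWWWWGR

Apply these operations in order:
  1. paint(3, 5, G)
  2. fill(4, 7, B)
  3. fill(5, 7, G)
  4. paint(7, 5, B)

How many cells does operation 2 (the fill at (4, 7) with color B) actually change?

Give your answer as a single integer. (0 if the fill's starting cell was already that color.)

After op 1 paint(3,5,G):
WWWWWWWW
WWWWWWWW
WWWWWWWW
WWKKWGWW
WWKKWWWR
WWKKWWWR
WWKKWWGR
WWWWWWGR
After op 2 fill(4,7,B) [4 cells changed]:
WWWWWWWW
WWWWWWWW
WWWWWWWW
WWKKWGWW
WWKKWWWB
WWKKWWWB
WWKKWWGB
WWWWWWGB

Answer: 4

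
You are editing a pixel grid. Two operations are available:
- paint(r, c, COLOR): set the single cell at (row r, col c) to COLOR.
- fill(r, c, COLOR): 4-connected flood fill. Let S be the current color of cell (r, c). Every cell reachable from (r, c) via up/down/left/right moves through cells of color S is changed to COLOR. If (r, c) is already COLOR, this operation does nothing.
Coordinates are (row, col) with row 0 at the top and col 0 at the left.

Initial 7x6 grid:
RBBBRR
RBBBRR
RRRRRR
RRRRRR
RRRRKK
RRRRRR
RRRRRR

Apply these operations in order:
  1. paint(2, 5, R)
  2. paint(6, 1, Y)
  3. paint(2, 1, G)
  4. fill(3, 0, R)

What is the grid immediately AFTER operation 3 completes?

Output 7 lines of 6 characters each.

After op 1 paint(2,5,R):
RBBBRR
RBBBRR
RRRRRR
RRRRRR
RRRRKK
RRRRRR
RRRRRR
After op 2 paint(6,1,Y):
RBBBRR
RBBBRR
RRRRRR
RRRRRR
RRRRKK
RRRRRR
RYRRRR
After op 3 paint(2,1,G):
RBBBRR
RBBBRR
RGRRRR
RRRRRR
RRRRKK
RRRRRR
RYRRRR

Answer: RBBBRR
RBBBRR
RGRRRR
RRRRRR
RRRRKK
RRRRRR
RYRRRR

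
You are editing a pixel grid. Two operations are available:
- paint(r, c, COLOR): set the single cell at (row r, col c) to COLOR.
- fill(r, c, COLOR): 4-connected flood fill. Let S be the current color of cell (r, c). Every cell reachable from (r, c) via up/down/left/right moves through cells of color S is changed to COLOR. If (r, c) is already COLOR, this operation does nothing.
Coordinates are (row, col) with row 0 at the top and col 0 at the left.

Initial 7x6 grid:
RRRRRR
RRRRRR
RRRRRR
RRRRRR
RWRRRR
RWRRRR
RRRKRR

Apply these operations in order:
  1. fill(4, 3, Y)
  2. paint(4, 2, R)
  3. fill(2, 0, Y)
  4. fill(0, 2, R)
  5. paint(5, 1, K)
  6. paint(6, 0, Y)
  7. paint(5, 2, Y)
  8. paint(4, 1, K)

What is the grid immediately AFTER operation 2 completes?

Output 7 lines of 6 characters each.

After op 1 fill(4,3,Y) [39 cells changed]:
YYYYYY
YYYYYY
YYYYYY
YYYYYY
YWYYYY
YWYYYY
YYYKYY
After op 2 paint(4,2,R):
YYYYYY
YYYYYY
YYYYYY
YYYYYY
YWRYYY
YWYYYY
YYYKYY

Answer: YYYYYY
YYYYYY
YYYYYY
YYYYYY
YWRYYY
YWYYYY
YYYKYY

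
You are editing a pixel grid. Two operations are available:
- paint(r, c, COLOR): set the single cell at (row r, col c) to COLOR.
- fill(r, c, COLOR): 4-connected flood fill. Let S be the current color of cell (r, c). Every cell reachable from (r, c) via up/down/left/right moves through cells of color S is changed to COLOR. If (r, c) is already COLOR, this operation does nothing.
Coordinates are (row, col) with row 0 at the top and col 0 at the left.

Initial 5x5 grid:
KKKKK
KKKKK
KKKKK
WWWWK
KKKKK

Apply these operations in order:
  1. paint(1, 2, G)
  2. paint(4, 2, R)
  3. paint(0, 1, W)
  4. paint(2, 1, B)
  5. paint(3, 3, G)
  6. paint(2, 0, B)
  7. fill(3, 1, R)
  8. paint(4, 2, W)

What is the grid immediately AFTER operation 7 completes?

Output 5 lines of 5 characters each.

After op 1 paint(1,2,G):
KKKKK
KKGKK
KKKKK
WWWWK
KKKKK
After op 2 paint(4,2,R):
KKKKK
KKGKK
KKKKK
WWWWK
KKRKK
After op 3 paint(0,1,W):
KWKKK
KKGKK
KKKKK
WWWWK
KKRKK
After op 4 paint(2,1,B):
KWKKK
KKGKK
KBKKK
WWWWK
KKRKK
After op 5 paint(3,3,G):
KWKKK
KKGKK
KBKKK
WWWGK
KKRKK
After op 6 paint(2,0,B):
KWKKK
KKGKK
BBKKK
WWWGK
KKRKK
After op 7 fill(3,1,R) [3 cells changed]:
KWKKK
KKGKK
BBKKK
RRRGK
KKRKK

Answer: KWKKK
KKGKK
BBKKK
RRRGK
KKRKK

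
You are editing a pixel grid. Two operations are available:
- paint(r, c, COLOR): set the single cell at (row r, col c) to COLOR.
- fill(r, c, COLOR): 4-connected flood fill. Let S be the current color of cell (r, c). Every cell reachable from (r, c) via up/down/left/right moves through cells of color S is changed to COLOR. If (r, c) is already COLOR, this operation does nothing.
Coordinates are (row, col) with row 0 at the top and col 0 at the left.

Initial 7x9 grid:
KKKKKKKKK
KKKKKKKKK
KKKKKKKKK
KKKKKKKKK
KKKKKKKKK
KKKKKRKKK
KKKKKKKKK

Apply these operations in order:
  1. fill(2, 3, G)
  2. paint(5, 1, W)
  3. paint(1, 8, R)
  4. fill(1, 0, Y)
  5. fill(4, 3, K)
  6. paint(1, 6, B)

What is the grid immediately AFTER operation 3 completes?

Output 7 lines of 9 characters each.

After op 1 fill(2,3,G) [62 cells changed]:
GGGGGGGGG
GGGGGGGGG
GGGGGGGGG
GGGGGGGGG
GGGGGGGGG
GGGGGRGGG
GGGGGGGGG
After op 2 paint(5,1,W):
GGGGGGGGG
GGGGGGGGG
GGGGGGGGG
GGGGGGGGG
GGGGGGGGG
GWGGGRGGG
GGGGGGGGG
After op 3 paint(1,8,R):
GGGGGGGGG
GGGGGGGGR
GGGGGGGGG
GGGGGGGGG
GGGGGGGGG
GWGGGRGGG
GGGGGGGGG

Answer: GGGGGGGGG
GGGGGGGGR
GGGGGGGGG
GGGGGGGGG
GGGGGGGGG
GWGGGRGGG
GGGGGGGGG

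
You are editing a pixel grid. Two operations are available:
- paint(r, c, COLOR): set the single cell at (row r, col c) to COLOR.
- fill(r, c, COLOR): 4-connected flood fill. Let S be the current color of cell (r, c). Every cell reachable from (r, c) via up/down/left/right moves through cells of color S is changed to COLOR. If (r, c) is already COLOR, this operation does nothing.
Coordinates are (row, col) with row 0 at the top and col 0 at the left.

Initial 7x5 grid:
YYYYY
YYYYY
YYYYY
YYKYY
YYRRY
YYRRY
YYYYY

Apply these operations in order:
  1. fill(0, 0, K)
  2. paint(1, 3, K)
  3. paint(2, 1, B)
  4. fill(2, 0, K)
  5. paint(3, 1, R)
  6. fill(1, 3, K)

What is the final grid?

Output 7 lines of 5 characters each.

After op 1 fill(0,0,K) [30 cells changed]:
KKKKK
KKKKK
KKKKK
KKKKK
KKRRK
KKRRK
KKKKK
After op 2 paint(1,3,K):
KKKKK
KKKKK
KKKKK
KKKKK
KKRRK
KKRRK
KKKKK
After op 3 paint(2,1,B):
KKKKK
KKKKK
KBKKK
KKKKK
KKRRK
KKRRK
KKKKK
After op 4 fill(2,0,K) [0 cells changed]:
KKKKK
KKKKK
KBKKK
KKKKK
KKRRK
KKRRK
KKKKK
After op 5 paint(3,1,R):
KKKKK
KKKKK
KBKKK
KRKKK
KKRRK
KKRRK
KKKKK
After op 6 fill(1,3,K) [0 cells changed]:
KKKKK
KKKKK
KBKKK
KRKKK
KKRRK
KKRRK
KKKKK

Answer: KKKKK
KKKKK
KBKKK
KRKKK
KKRRK
KKRRK
KKKKK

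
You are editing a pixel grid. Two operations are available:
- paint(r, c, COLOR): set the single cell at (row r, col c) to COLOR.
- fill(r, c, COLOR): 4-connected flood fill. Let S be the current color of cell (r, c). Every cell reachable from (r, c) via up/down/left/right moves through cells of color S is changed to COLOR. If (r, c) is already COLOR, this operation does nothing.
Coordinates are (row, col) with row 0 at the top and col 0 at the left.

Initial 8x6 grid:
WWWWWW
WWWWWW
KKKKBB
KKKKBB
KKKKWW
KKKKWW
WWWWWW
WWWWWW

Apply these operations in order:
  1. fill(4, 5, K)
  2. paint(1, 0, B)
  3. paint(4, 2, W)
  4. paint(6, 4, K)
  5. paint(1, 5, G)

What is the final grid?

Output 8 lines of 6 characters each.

Answer: WWWWWW
BWWWWG
KKKKBB
KKKKBB
KKWKKK
KKKKKK
KKKKKK
KKKKKK

Derivation:
After op 1 fill(4,5,K) [16 cells changed]:
WWWWWW
WWWWWW
KKKKBB
KKKKBB
KKKKKK
KKKKKK
KKKKKK
KKKKKK
After op 2 paint(1,0,B):
WWWWWW
BWWWWW
KKKKBB
KKKKBB
KKKKKK
KKKKKK
KKKKKK
KKKKKK
After op 3 paint(4,2,W):
WWWWWW
BWWWWW
KKKKBB
KKKKBB
KKWKKK
KKKKKK
KKKKKK
KKKKKK
After op 4 paint(6,4,K):
WWWWWW
BWWWWW
KKKKBB
KKKKBB
KKWKKK
KKKKKK
KKKKKK
KKKKKK
After op 5 paint(1,5,G):
WWWWWW
BWWWWG
KKKKBB
KKKKBB
KKWKKK
KKKKKK
KKKKKK
KKKKKK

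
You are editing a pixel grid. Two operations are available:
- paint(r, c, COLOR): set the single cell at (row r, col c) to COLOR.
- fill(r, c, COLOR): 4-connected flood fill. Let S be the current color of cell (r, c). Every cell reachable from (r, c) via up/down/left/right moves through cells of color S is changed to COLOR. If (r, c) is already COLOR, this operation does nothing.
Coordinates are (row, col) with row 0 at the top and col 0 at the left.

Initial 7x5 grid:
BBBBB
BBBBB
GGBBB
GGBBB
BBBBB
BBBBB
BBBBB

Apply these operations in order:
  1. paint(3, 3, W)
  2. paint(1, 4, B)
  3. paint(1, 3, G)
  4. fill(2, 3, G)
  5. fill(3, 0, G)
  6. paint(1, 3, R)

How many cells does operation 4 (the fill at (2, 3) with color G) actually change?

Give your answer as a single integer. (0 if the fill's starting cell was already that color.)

Answer: 29

Derivation:
After op 1 paint(3,3,W):
BBBBB
BBBBB
GGBBB
GGBWB
BBBBB
BBBBB
BBBBB
After op 2 paint(1,4,B):
BBBBB
BBBBB
GGBBB
GGBWB
BBBBB
BBBBB
BBBBB
After op 3 paint(1,3,G):
BBBBB
BBBGB
GGBBB
GGBWB
BBBBB
BBBBB
BBBBB
After op 4 fill(2,3,G) [29 cells changed]:
GGGGG
GGGGG
GGGGG
GGGWG
GGGGG
GGGGG
GGGGG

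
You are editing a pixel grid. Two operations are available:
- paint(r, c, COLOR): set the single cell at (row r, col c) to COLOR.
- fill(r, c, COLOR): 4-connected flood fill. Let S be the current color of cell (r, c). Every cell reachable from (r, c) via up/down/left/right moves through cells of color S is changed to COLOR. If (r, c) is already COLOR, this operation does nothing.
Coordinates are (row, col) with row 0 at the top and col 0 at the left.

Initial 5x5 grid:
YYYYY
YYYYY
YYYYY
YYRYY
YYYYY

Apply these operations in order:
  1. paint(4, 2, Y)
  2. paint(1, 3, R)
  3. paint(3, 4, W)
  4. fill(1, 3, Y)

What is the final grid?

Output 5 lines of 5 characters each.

After op 1 paint(4,2,Y):
YYYYY
YYYYY
YYYYY
YYRYY
YYYYY
After op 2 paint(1,3,R):
YYYYY
YYYRY
YYYYY
YYRYY
YYYYY
After op 3 paint(3,4,W):
YYYYY
YYYRY
YYYYY
YYRYW
YYYYY
After op 4 fill(1,3,Y) [1 cells changed]:
YYYYY
YYYYY
YYYYY
YYRYW
YYYYY

Answer: YYYYY
YYYYY
YYYYY
YYRYW
YYYYY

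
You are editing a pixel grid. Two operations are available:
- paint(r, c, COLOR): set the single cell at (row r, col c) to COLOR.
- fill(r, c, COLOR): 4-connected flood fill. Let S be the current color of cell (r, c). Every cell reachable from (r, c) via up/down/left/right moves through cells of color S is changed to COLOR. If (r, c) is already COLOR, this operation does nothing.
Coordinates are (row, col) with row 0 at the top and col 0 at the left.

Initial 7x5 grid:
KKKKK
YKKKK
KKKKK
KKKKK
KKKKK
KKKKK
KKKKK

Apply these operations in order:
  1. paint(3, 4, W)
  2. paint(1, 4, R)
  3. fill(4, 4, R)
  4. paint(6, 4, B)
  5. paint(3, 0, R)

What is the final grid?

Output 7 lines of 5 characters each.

Answer: RRRRR
YRRRR
RRRRR
RRRRW
RRRRR
RRRRR
RRRRB

Derivation:
After op 1 paint(3,4,W):
KKKKK
YKKKK
KKKKK
KKKKW
KKKKK
KKKKK
KKKKK
After op 2 paint(1,4,R):
KKKKK
YKKKR
KKKKK
KKKKW
KKKKK
KKKKK
KKKKK
After op 3 fill(4,4,R) [32 cells changed]:
RRRRR
YRRRR
RRRRR
RRRRW
RRRRR
RRRRR
RRRRR
After op 4 paint(6,4,B):
RRRRR
YRRRR
RRRRR
RRRRW
RRRRR
RRRRR
RRRRB
After op 5 paint(3,0,R):
RRRRR
YRRRR
RRRRR
RRRRW
RRRRR
RRRRR
RRRRB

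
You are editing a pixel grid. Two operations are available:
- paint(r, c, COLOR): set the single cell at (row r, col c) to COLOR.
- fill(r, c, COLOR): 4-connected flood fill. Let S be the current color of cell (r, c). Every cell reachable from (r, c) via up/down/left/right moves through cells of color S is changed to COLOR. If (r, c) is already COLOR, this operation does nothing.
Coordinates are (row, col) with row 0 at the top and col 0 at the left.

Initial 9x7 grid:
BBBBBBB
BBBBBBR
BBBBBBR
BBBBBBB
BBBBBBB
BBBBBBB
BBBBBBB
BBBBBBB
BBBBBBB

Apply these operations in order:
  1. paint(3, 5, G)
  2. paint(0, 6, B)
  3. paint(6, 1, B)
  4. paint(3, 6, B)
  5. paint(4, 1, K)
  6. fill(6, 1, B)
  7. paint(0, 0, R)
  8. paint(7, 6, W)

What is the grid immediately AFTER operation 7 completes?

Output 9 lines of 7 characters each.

After op 1 paint(3,5,G):
BBBBBBB
BBBBBBR
BBBBBBR
BBBBBGB
BBBBBBB
BBBBBBB
BBBBBBB
BBBBBBB
BBBBBBB
After op 2 paint(0,6,B):
BBBBBBB
BBBBBBR
BBBBBBR
BBBBBGB
BBBBBBB
BBBBBBB
BBBBBBB
BBBBBBB
BBBBBBB
After op 3 paint(6,1,B):
BBBBBBB
BBBBBBR
BBBBBBR
BBBBBGB
BBBBBBB
BBBBBBB
BBBBBBB
BBBBBBB
BBBBBBB
After op 4 paint(3,6,B):
BBBBBBB
BBBBBBR
BBBBBBR
BBBBBGB
BBBBBBB
BBBBBBB
BBBBBBB
BBBBBBB
BBBBBBB
After op 5 paint(4,1,K):
BBBBBBB
BBBBBBR
BBBBBBR
BBBBBGB
BKBBBBB
BBBBBBB
BBBBBBB
BBBBBBB
BBBBBBB
After op 6 fill(6,1,B) [0 cells changed]:
BBBBBBB
BBBBBBR
BBBBBBR
BBBBBGB
BKBBBBB
BBBBBBB
BBBBBBB
BBBBBBB
BBBBBBB
After op 7 paint(0,0,R):
RBBBBBB
BBBBBBR
BBBBBBR
BBBBBGB
BKBBBBB
BBBBBBB
BBBBBBB
BBBBBBB
BBBBBBB

Answer: RBBBBBB
BBBBBBR
BBBBBBR
BBBBBGB
BKBBBBB
BBBBBBB
BBBBBBB
BBBBBBB
BBBBBBB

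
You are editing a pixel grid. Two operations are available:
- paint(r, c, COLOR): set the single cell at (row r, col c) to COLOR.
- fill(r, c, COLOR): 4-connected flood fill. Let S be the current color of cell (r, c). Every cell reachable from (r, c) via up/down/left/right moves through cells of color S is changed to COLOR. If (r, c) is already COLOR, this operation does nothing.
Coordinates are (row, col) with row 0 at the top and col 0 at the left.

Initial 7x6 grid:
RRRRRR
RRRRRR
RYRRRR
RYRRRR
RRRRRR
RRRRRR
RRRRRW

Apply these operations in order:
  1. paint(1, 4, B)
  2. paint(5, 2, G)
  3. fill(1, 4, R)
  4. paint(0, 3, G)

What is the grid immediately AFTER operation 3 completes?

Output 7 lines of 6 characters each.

After op 1 paint(1,4,B):
RRRRRR
RRRRBR
RYRRRR
RYRRRR
RRRRRR
RRRRRR
RRRRRW
After op 2 paint(5,2,G):
RRRRRR
RRRRBR
RYRRRR
RYRRRR
RRRRRR
RRGRRR
RRRRRW
After op 3 fill(1,4,R) [1 cells changed]:
RRRRRR
RRRRRR
RYRRRR
RYRRRR
RRRRRR
RRGRRR
RRRRRW

Answer: RRRRRR
RRRRRR
RYRRRR
RYRRRR
RRRRRR
RRGRRR
RRRRRW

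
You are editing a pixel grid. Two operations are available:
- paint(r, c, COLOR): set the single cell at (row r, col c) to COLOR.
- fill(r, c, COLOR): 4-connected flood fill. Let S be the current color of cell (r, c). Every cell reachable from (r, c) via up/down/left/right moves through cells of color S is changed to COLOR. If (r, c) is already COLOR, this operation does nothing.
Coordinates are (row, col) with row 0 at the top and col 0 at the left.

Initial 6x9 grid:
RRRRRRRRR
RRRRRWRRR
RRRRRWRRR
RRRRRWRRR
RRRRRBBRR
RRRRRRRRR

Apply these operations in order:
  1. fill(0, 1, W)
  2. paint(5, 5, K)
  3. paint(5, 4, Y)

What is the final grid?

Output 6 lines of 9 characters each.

After op 1 fill(0,1,W) [49 cells changed]:
WWWWWWWWW
WWWWWWWWW
WWWWWWWWW
WWWWWWWWW
WWWWWBBWW
WWWWWWWWW
After op 2 paint(5,5,K):
WWWWWWWWW
WWWWWWWWW
WWWWWWWWW
WWWWWWWWW
WWWWWBBWW
WWWWWKWWW
After op 3 paint(5,4,Y):
WWWWWWWWW
WWWWWWWWW
WWWWWWWWW
WWWWWWWWW
WWWWWBBWW
WWWWYKWWW

Answer: WWWWWWWWW
WWWWWWWWW
WWWWWWWWW
WWWWWWWWW
WWWWWBBWW
WWWWYKWWW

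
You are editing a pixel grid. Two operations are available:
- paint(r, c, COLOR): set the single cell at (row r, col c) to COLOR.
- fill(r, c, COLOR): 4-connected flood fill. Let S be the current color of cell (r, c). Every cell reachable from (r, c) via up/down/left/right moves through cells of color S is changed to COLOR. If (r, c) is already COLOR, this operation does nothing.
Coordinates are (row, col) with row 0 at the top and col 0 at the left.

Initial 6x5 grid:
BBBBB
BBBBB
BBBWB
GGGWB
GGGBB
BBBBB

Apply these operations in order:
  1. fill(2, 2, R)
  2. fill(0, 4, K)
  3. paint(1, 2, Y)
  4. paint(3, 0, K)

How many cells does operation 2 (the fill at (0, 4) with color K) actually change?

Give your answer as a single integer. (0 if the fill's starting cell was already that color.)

After op 1 fill(2,2,R) [22 cells changed]:
RRRRR
RRRRR
RRRWR
GGGWR
GGGRR
RRRRR
After op 2 fill(0,4,K) [22 cells changed]:
KKKKK
KKKKK
KKKWK
GGGWK
GGGKK
KKKKK

Answer: 22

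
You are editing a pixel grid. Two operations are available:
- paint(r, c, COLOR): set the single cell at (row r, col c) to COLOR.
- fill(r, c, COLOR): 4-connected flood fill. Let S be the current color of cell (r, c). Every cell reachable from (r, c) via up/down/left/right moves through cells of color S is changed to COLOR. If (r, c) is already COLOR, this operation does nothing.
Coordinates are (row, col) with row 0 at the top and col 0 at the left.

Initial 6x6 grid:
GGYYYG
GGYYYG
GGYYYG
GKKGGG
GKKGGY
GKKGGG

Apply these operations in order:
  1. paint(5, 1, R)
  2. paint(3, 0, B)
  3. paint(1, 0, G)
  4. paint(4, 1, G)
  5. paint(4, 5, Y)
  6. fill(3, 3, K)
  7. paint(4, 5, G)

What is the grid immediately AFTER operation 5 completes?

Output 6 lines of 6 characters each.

Answer: GGYYYG
GGYYYG
GGYYYG
BKKGGG
GGKGGY
GRKGGG

Derivation:
After op 1 paint(5,1,R):
GGYYYG
GGYYYG
GGYYYG
GKKGGG
GKKGGY
GRKGGG
After op 2 paint(3,0,B):
GGYYYG
GGYYYG
GGYYYG
BKKGGG
GKKGGY
GRKGGG
After op 3 paint(1,0,G):
GGYYYG
GGYYYG
GGYYYG
BKKGGG
GKKGGY
GRKGGG
After op 4 paint(4,1,G):
GGYYYG
GGYYYG
GGYYYG
BKKGGG
GGKGGY
GRKGGG
After op 5 paint(4,5,Y):
GGYYYG
GGYYYG
GGYYYG
BKKGGG
GGKGGY
GRKGGG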